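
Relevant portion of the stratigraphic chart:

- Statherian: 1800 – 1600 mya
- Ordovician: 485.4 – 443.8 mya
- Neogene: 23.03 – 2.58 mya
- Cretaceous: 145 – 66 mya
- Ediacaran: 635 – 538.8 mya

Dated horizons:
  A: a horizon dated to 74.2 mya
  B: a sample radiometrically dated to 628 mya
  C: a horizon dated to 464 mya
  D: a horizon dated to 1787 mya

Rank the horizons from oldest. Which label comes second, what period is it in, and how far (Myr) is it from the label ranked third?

B, in the Ediacaran; 164 million years to C

Sorted oldest-first by Ma: D (1787), B (628), C (464), A (74.2).
The second oldest is B at 628 Ma, which lies in 635–538.8 Ma: the Ediacaran.
The third oldest is C at 464 Ma; separation = |628 − 464| = 164 Myr.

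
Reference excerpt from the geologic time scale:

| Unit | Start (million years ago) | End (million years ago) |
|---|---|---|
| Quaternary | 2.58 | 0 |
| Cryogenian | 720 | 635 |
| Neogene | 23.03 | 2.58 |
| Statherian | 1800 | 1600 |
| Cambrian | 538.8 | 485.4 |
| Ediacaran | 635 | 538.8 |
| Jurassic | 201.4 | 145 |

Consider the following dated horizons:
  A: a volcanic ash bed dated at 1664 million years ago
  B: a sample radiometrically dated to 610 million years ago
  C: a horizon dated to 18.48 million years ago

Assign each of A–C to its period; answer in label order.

A — Statherian; B — Ediacaran; C — Neogene

A: 1664 Ma lies in 1800–1600 Ma, so Statherian.
B: 610 Ma lies in 635–538.8 Ma, so Ediacaran.
C: 18.48 Ma lies in 23.03–2.58 Ma, so Neogene.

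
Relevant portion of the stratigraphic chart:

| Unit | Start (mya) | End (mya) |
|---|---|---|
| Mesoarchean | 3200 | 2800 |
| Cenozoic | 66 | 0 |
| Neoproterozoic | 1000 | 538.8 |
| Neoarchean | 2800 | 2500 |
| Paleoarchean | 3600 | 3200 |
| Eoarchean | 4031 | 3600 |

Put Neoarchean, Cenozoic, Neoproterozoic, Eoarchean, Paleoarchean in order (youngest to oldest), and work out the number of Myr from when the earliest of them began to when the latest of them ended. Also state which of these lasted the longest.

Cenozoic, Neoproterozoic, Neoarchean, Paleoarchean, Eoarchean; total span 4031 Myr; longest is Neoproterozoic

Start ages (Ma): Eoarchean 4031, Paleoarchean 3600, Neoarchean 2800, Neoproterozoic 1000, Cenozoic 66.
Ordered youngest to oldest: Cenozoic, Neoproterozoic, Neoarchean, Paleoarchean, Eoarchean.
Span = 4031 − 0 = 4031 Myr.
Durations: Paleoarchean 400, Neoarchean 300, Neoproterozoic 461.2, Cenozoic 66, Eoarchean 431 → longest is Neoproterozoic (461.2 Myr).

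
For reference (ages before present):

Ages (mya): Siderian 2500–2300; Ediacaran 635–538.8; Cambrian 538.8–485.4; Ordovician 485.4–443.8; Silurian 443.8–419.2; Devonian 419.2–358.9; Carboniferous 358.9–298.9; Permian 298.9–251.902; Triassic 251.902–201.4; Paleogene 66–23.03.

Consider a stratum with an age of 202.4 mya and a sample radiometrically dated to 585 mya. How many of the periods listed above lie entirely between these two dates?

6

585 Ma sits inside the Ediacaran (635–538.8) and 202.4 Ma inside the Triassic (251.902–201.4); neither of those is wholly between the two dates.
The listed periods lying completely between them are Cambrian, Ordovician, Silurian, Devonian, Carboniferous, Permian — 6 in all.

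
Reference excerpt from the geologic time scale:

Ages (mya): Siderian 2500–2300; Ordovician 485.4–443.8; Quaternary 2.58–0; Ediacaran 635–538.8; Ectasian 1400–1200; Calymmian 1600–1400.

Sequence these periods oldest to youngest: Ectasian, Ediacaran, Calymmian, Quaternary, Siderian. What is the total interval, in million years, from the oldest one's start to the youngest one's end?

From the excerpt: Ectasian 1400–1200; Ediacaran 635–538.8; Calymmian 1600–1400; Quaternary 2.58–0; Siderian 2500–2300 (Ma).
Larger Ma is earlier, so the oldest is Siderian and the youngest is Quaternary; oldest to youngest: Siderian, Calymmian, Ectasian, Ediacaran, Quaternary.
Oldest start 2500 minus youngest end 0 gives 2500 Myr overall.

Siderian, Calymmian, Ectasian, Ediacaran, Quaternary; total span 2500 Myr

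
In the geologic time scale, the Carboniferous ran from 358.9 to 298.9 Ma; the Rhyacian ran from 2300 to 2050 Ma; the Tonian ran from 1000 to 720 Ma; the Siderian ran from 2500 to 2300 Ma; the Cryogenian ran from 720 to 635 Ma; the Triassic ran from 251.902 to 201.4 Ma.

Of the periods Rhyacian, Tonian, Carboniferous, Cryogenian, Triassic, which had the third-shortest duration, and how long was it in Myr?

Durations: Rhyacian 250; Tonian 280; Carboniferous 60; Cryogenian 85; Triassic 50.502 Myr.
Sorted shortest-first: Triassic (50.502), Carboniferous (60), Cryogenian (85), Rhyacian (250), Tonian (280).
The third shortest is Cryogenian at 85 Myr.

Cryogenian, 85 million years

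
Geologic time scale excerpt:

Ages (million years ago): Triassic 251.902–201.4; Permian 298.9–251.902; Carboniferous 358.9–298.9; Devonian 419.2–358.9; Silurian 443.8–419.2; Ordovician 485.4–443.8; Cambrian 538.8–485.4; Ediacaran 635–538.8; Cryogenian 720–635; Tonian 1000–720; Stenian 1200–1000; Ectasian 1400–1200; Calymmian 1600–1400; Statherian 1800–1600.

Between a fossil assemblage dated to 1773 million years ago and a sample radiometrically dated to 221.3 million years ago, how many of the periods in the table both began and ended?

1773 Ma sits inside the Statherian (1800–1600) and 221.3 Ma inside the Triassic (251.902–201.4); neither of those is wholly between the two dates.
The listed periods lying completely between them are Calymmian, Ectasian, Stenian, Tonian, Cryogenian, Ediacaran, Cambrian, Ordovician, Silurian, Devonian, Carboniferous, Permian — 12 in all.

12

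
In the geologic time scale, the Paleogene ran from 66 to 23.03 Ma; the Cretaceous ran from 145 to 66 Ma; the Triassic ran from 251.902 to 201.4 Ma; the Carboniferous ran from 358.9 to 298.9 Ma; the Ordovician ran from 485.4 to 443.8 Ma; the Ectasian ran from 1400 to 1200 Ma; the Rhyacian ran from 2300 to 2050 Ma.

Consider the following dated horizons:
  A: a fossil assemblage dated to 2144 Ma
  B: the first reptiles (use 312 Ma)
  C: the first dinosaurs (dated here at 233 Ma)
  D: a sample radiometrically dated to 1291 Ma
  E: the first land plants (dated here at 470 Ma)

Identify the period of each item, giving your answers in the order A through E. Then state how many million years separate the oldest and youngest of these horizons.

A: 2144 Ma lies in 2300–2050 Ma, so Rhyacian.
B: 312 Ma lies in 358.9–298.9 Ma, so Carboniferous.
C: 233 Ma lies in 251.902–201.4 Ma, so Triassic.
D: 1291 Ma lies in 1400–1200 Ma, so Ectasian.
E: 470 Ma lies in 485.4–443.8 Ma, so Ordovician.
Oldest = 2144 Ma, youngest = 233 Ma → span 1911 Myr.

A — Rhyacian; B — Carboniferous; C — Triassic; D — Ectasian; E — Ordovician; span 1911 million years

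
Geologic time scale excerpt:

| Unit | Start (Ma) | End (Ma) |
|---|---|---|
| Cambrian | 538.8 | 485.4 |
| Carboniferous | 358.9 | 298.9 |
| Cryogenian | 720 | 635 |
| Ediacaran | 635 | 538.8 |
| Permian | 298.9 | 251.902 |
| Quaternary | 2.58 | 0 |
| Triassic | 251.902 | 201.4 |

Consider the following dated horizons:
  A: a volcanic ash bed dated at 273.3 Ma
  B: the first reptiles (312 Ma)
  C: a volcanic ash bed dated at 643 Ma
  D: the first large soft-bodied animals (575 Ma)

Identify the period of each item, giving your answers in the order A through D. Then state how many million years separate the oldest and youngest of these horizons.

A — Permian; B — Carboniferous; C — Cryogenian; D — Ediacaran; span 369.7 million years

Match each age against the start–end ranges in the excerpt: A = 273.3 Ma → Permian (298.9–251.902); B = 312 Ma → Carboniferous (358.9–298.9); C = 643 Ma → Cryogenian (720–635); D = 575 Ma → Ediacaran (635–538.8).
The largest age is 643 Ma and the smallest is 273.3 Ma; their difference is 369.7 Myr.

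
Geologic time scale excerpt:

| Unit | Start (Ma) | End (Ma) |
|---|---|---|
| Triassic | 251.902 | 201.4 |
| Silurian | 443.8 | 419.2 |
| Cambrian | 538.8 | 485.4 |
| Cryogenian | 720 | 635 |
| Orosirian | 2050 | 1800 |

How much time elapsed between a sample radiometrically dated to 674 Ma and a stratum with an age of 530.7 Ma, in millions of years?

143.3 million years

674 − 530.7 = 143.3 million years.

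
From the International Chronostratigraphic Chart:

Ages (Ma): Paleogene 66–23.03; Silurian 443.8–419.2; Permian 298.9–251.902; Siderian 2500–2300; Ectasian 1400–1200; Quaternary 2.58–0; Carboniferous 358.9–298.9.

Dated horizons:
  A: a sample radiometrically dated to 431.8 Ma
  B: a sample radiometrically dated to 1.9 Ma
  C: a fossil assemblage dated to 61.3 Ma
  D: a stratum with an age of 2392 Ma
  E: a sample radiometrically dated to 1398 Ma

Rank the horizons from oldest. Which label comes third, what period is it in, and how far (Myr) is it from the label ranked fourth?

A, in the Silurian; 370.5 million years to C

Sorted oldest-first by Ma: D (2392), E (1398), A (431.8), C (61.3), B (1.9).
The third oldest is A at 431.8 Ma, which lies in 443.8–419.2 Ma: the Silurian.
The fourth oldest is C at 61.3 Ma; separation = |431.8 − 61.3| = 370.5 Myr.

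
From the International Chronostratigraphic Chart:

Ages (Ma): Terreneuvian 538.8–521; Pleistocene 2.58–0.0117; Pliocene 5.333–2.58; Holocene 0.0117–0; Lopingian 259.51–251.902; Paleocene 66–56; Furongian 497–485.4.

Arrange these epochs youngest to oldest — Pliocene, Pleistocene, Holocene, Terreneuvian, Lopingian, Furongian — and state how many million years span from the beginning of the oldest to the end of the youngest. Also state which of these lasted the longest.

From the excerpt: Pliocene 5.333–2.58; Pleistocene 2.58–0.0117; Holocene 0.0117–0; Terreneuvian 538.8–521; Lopingian 259.51–251.902; Furongian 497–485.4 (Ma).
Larger Ma is earlier, so the oldest is Terreneuvian and the youngest is Holocene; youngest to oldest: Holocene, Pleistocene, Pliocene, Lopingian, Furongian, Terreneuvian.
Oldest start 538.8 minus youngest end 0 gives 538.8 Myr overall.
Individual lengths (start − end): Pleistocene 2.5683; Terreneuvian 17.8; Holocene 0.0117; Furongian 11.6; Pliocene 2.753; Lopingian 7.608. The largest is Terreneuvian at 17.8 Myr.

Holocene → Pleistocene → Pliocene → Lopingian → Furongian → Terreneuvian; total span 538.8 Myr; longest is Terreneuvian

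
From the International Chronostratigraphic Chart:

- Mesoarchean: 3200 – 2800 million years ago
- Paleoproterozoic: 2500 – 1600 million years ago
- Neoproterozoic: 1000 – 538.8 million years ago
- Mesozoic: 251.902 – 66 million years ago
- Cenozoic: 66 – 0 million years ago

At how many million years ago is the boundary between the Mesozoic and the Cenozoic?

66 million years ago

The Mesozoic ends and the Cenozoic begins at 66 million years ago.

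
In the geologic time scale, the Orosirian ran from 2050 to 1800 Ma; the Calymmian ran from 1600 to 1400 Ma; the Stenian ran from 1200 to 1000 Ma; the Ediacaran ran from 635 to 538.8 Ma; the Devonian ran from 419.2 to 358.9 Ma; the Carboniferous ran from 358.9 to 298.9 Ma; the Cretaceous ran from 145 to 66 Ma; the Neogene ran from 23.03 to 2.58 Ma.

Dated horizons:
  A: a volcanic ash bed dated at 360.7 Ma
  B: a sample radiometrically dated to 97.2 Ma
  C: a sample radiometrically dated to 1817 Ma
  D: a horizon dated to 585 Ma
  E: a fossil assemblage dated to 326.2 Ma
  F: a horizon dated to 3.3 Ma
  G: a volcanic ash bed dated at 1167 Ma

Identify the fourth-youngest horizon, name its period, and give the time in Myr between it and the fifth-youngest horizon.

Sorted youngest-first by Ma: F (3.3), B (97.2), E (326.2), A (360.7), D (585), G (1167), C (1817).
The fourth youngest is A at 360.7 Ma, which lies in 419.2–358.9 Ma: the Devonian.
The fifth youngest is D at 585 Ma; separation = |360.7 − 585| = 224.3 Myr.

A, in the Devonian; 224.3 million years to D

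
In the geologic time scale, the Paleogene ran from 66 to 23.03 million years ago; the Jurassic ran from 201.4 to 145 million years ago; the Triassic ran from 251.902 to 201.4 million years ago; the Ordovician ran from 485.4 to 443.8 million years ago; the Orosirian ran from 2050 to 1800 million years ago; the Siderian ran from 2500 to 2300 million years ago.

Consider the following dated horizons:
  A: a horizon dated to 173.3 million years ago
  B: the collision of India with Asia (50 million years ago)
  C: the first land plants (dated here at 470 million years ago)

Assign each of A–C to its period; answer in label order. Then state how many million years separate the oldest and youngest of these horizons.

A — Jurassic; B — Paleogene; C — Ordovician; span 420 million years

A: 173.3 Ma lies in 201.4–145 Ma, so Jurassic.
B: 50 Ma lies in 66–23.03 Ma, so Paleogene.
C: 470 Ma lies in 485.4–443.8 Ma, so Ordovician.
Oldest = 470 Ma, youngest = 50 Ma → span 420 Myr.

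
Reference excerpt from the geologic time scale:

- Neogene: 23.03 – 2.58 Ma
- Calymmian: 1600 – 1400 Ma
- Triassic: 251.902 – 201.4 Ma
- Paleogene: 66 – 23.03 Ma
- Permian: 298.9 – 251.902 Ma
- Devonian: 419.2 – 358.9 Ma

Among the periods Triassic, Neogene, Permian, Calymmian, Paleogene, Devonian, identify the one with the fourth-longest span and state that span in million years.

Permian, 46.998 million years

Durations: Triassic 50.502; Neogene 20.45; Permian 46.998; Calymmian 200; Paleogene 42.97; Devonian 60.3 Myr.
Sorted longest-first: Calymmian (200), Devonian (60.3), Triassic (50.502), Permian (46.998), Paleogene (42.97), Neogene (20.45).
The fourth longest is Permian at 46.998 Myr.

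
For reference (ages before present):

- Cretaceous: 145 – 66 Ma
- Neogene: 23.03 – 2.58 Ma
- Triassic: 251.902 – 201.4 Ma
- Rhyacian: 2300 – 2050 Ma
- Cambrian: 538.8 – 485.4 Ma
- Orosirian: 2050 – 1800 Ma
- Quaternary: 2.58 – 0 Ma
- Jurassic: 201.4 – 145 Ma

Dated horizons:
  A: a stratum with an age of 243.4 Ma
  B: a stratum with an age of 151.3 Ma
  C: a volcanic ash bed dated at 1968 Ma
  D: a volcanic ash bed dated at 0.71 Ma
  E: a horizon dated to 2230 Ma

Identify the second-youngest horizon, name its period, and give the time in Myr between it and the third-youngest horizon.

Sorted youngest-first by Ma: D (0.71), B (151.3), A (243.4), C (1968), E (2230).
The second youngest is B at 151.3 Ma, which lies in 201.4–145 Ma: the Jurassic.
The third youngest is A at 243.4 Ma; separation = |151.3 − 243.4| = 92.1 Myr.

B, in the Jurassic; 92.1 million years to A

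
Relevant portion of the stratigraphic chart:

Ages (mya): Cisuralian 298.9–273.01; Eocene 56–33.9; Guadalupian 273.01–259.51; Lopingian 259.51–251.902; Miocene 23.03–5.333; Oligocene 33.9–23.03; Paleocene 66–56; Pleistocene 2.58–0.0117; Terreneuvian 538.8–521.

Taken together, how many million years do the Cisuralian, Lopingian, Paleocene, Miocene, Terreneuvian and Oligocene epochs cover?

Each duration: Cisuralian = 25.89; Lopingian = 7.608; Paleocene = 10; Miocene = 17.697; Terreneuvian = 17.8; Oligocene = 10.87.
Sum: 25.89 + 7.608 + 10 + 17.697 + 17.8 + 10.87 = 89.865 Myr.

89.865 million years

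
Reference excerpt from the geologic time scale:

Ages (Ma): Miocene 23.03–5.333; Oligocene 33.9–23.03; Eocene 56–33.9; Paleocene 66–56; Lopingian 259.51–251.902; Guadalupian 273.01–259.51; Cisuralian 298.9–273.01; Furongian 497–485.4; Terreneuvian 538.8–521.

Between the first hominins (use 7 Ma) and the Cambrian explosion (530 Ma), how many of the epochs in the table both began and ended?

530 Ma sits inside the Terreneuvian (538.8–521) and 7 Ma inside the Miocene (23.03–5.333); neither of those is wholly between the two dates.
The listed epochs lying completely between them are Furongian, Cisuralian, Guadalupian, Lopingian, Paleocene, Eocene, Oligocene — 7 in all.

7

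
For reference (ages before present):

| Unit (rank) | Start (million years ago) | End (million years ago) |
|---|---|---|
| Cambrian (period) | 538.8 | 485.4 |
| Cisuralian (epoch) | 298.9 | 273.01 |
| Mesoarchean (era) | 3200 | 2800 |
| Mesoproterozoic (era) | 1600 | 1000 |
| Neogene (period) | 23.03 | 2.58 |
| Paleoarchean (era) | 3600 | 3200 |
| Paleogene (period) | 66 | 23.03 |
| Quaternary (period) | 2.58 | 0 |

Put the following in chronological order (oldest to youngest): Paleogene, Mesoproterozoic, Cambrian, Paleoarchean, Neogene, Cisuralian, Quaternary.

Paleoarchean → Mesoproterozoic → Cambrian → Cisuralian → Paleogene → Neogene → Quaternary

The oldest of these is Paleoarchean (starts 3600 Ma) and the youngest is Quaternary (ends 0 Ma).
In between, by decreasing start age: Mesoproterozoic (1600), Cambrian (538.8), Cisuralian (298.9), Paleogene (66), Neogene (23.03).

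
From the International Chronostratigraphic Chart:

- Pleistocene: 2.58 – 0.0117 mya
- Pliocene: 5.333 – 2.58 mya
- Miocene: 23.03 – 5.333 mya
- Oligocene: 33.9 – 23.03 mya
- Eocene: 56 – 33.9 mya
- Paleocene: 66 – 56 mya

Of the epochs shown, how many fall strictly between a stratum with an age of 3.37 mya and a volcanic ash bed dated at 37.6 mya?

2

The older date is 37.6 Ma and the younger is 3.37 Ma.
Epochs with start < 37.6 and end > 3.37 Ma: Oligocene (33.9–23.03), Miocene (23.03–5.333).
That is 2 complete epochs.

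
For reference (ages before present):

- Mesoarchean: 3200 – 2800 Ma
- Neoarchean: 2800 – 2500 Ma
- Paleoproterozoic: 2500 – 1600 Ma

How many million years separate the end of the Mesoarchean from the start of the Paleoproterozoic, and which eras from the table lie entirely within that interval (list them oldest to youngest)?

300 million years; Neoarchean

End of Mesoarchean = 2800 Ma; start of Paleoproterozoic = 2500 Ma.
Gap = 2800 − 2500 = 300 Myr.
Eras wholly inside 2800–2500 Ma: Neoarchean (2800–2500).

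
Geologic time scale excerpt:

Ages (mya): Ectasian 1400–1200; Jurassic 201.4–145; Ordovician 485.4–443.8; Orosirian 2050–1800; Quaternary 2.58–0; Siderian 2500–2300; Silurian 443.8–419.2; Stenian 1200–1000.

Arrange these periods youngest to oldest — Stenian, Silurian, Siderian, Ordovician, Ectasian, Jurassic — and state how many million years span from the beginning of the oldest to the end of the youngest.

Jurassic → Silurian → Ordovician → Stenian → Ectasian → Siderian; total span 2355 Myr

From the excerpt: Stenian 1200–1000; Silurian 443.8–419.2; Siderian 2500–2300; Ordovician 485.4–443.8; Ectasian 1400–1200; Jurassic 201.4–145 (Ma).
Larger Ma is earlier, so the oldest is Siderian and the youngest is Jurassic; youngest to oldest: Jurassic, Silurian, Ordovician, Stenian, Ectasian, Siderian.
Oldest start 2500 minus youngest end 145 gives 2355 Myr overall.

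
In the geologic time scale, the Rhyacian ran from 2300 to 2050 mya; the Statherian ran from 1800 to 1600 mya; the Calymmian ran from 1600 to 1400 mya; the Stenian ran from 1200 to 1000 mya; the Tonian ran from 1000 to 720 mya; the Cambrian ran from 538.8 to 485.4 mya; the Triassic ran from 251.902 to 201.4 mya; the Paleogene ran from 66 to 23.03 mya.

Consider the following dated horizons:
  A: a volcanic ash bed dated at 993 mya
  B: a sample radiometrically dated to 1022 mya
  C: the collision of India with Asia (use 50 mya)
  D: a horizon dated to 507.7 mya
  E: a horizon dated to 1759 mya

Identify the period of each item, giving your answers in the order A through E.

A — Tonian; B — Stenian; C — Paleogene; D — Cambrian; E — Statherian

Match each age against the start–end ranges in the excerpt: A = 993 Ma → Tonian (1000–720); B = 1022 Ma → Stenian (1200–1000); C = 50 Ma → Paleogene (66–23.03); D = 507.7 Ma → Cambrian (538.8–485.4); E = 1759 Ma → Statherian (1800–1600).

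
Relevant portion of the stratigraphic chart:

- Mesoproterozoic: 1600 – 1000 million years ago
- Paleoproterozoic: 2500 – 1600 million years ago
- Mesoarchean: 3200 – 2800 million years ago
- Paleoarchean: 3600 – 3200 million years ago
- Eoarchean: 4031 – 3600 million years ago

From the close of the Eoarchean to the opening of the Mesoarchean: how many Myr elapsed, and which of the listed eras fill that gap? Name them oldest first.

End of Eoarchean = 3600 Ma; start of Mesoarchean = 3200 Ma.
Gap = 3600 − 3200 = 400 Myr.
Eras wholly inside 3600–3200 Ma: Paleoarchean (3600–3200).

400 million years; Paleoarchean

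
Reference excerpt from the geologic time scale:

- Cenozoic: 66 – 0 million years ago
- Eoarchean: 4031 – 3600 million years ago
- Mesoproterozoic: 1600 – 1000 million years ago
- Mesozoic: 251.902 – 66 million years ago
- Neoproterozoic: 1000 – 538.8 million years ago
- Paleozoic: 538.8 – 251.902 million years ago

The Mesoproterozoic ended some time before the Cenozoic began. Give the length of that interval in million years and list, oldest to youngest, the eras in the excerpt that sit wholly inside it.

End of Mesoproterozoic = 1000 Ma; start of Cenozoic = 66 Ma.
Gap = 1000 − 66 = 934 Myr.
Eras wholly inside 1000–66 Ma: Neoproterozoic (1000–538.8), Paleozoic (538.8–251.902), Mesozoic (251.902–66).

934 million years; Neoproterozoic, Paleozoic, Mesozoic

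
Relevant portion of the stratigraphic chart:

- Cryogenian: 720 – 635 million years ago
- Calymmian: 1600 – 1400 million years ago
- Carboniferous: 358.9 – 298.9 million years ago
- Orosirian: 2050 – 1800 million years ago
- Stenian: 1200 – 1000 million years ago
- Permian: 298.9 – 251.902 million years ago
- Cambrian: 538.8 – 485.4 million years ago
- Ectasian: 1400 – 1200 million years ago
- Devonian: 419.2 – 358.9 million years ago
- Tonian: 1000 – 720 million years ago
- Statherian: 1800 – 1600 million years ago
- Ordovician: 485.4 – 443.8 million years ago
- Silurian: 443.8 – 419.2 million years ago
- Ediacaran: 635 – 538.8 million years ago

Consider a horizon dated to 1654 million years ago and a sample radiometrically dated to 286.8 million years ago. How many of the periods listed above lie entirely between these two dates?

11

1654 Ma sits inside the Statherian (1800–1600) and 286.8 Ma inside the Permian (298.9–251.902); neither of those is wholly between the two dates.
The listed periods lying completely between them are Calymmian, Ectasian, Stenian, Tonian, Cryogenian, Ediacaran, Cambrian, Ordovician, Silurian, Devonian, Carboniferous — 11 in all.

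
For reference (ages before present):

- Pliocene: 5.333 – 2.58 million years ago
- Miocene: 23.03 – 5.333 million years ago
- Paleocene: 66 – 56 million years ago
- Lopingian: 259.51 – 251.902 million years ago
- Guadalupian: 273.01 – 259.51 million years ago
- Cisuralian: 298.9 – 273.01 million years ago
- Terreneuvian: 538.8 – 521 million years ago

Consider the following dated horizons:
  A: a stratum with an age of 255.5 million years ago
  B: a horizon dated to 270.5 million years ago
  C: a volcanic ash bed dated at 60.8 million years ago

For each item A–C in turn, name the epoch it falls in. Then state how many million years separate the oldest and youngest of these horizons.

A — Lopingian; B — Guadalupian; C — Paleocene; span 209.7 million years

Match each age against the start–end ranges in the excerpt: A = 255.5 Ma → Lopingian (259.51–251.902); B = 270.5 Ma → Guadalupian (273.01–259.51); C = 60.8 Ma → Paleocene (66–56).
The largest age is 270.5 Ma and the smallest is 60.8 Ma; their difference is 209.7 Myr.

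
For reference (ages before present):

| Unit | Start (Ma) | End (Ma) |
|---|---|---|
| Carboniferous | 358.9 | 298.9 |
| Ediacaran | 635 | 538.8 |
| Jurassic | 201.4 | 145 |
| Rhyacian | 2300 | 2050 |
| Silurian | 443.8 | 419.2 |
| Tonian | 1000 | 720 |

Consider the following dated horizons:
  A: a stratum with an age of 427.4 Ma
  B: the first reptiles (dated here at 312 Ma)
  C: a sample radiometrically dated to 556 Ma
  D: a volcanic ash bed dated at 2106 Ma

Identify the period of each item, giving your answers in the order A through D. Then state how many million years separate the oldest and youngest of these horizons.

A: 427.4 Ma lies in 443.8–419.2 Ma, so Silurian.
B: 312 Ma lies in 358.9–298.9 Ma, so Carboniferous.
C: 556 Ma lies in 635–538.8 Ma, so Ediacaran.
D: 2106 Ma lies in 2300–2050 Ma, so Rhyacian.
Oldest = 2106 Ma, youngest = 312 Ma → span 1794 Myr.

A — Silurian; B — Carboniferous; C — Ediacaran; D — Rhyacian; span 1794 million years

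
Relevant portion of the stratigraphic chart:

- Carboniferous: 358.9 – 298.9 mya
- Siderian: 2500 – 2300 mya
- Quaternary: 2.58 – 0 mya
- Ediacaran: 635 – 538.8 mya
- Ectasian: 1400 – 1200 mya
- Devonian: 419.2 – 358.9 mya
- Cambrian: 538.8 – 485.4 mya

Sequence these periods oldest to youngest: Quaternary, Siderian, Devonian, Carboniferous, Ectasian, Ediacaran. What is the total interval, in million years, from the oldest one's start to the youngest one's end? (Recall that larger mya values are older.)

Siderian → Ectasian → Ediacaran → Devonian → Carboniferous → Quaternary; total span 2500 Myr

Start ages (Ma): Siderian 2500, Ectasian 1400, Ediacaran 635, Devonian 419.2, Carboniferous 358.9, Quaternary 2.58.
Ordered oldest to youngest: Siderian, Ectasian, Ediacaran, Devonian, Carboniferous, Quaternary.
Span = 2500 − 0 = 2500 Myr.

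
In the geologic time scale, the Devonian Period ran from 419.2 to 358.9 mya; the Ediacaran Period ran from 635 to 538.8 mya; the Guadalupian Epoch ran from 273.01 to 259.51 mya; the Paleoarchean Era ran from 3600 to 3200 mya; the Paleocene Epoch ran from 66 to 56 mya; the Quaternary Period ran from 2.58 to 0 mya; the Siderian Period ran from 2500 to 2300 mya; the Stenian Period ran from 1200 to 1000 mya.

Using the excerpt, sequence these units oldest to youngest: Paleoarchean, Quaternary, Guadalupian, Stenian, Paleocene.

Paleoarchean → Stenian → Guadalupian → Paleocene → Quaternary

Read off each span (Ma): Paleoarchean 3600–3200; Quaternary 2.58–0; Guadalupian 273.01–259.51; Stenian 1200–1000; Paleocene 66–56.
Larger Ma is older, so oldest→youngest is Paleoarchean, Stenian, Guadalupian, Paleocene, Quaternary.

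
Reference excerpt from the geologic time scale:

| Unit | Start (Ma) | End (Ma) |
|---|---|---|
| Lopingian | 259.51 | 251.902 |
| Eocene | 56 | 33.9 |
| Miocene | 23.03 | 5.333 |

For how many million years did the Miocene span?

17.697 million years

23.03 − 5.333 = 17.697 million years.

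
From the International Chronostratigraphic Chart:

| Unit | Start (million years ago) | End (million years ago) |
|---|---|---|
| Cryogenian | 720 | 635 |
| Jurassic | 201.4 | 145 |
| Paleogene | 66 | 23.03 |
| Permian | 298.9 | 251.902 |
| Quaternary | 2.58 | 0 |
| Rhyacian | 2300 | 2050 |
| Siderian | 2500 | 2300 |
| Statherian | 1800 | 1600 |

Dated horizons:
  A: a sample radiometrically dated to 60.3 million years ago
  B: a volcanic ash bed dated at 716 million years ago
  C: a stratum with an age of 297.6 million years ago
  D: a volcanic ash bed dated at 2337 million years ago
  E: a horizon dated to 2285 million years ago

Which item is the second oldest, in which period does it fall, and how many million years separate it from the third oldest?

E, in the Rhyacian; 1569 million years to B

Larger Ma means older, so oldest first: D 2337 > E 2285 > B 716 > C 297.6 > A 60.3.
Counting 2 along gives E (2285 Ma); the excerpt puts that inside the Rhyacian, 2300–2050 Ma.
Next in line is B (716 Ma), and 2285 − 716 = 1569 Myr.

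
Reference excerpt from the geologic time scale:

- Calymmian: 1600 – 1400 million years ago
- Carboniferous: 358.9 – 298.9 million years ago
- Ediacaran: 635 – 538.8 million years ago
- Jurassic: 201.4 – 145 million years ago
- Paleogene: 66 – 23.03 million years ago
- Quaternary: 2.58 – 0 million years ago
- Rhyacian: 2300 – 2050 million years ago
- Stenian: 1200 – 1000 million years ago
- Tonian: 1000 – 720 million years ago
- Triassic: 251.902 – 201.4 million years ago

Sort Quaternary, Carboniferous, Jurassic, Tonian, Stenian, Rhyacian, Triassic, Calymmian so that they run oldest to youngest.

Read off each span (Ma): Quaternary 2.58–0; Carboniferous 358.9–298.9; Jurassic 201.4–145; Tonian 1000–720; Stenian 1200–1000; Rhyacian 2300–2050; Triassic 251.902–201.4; Calymmian 1600–1400.
Larger Ma is older, so oldest→youngest is Rhyacian, Calymmian, Stenian, Tonian, Carboniferous, Triassic, Jurassic, Quaternary.

Rhyacian, Calymmian, Stenian, Tonian, Carboniferous, Triassic, Jurassic, Quaternary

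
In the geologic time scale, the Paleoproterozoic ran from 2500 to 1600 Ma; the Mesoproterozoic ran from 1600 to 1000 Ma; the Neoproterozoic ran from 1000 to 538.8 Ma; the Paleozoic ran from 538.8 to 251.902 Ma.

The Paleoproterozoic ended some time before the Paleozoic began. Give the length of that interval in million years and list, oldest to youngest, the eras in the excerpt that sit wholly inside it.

End of Paleoproterozoic = 1600 Ma; start of Paleozoic = 538.8 Ma.
Gap = 1600 − 538.8 = 1061.2 Myr.
Eras wholly inside 1600–538.8 Ma: Mesoproterozoic (1600–1000), Neoproterozoic (1000–538.8).

1061.2 million years; Mesoproterozoic, Neoproterozoic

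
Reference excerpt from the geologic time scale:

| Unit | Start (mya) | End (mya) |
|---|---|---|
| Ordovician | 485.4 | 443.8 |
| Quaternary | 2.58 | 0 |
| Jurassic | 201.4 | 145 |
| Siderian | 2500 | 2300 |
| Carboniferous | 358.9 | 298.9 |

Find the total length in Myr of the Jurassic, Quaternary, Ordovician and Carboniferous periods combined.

Each duration: Jurassic = 56.4; Quaternary = 2.58; Ordovician = 41.6; Carboniferous = 60.
Sum: 56.4 + 2.58 + 41.6 + 60 = 160.58 Myr.

160.58 million years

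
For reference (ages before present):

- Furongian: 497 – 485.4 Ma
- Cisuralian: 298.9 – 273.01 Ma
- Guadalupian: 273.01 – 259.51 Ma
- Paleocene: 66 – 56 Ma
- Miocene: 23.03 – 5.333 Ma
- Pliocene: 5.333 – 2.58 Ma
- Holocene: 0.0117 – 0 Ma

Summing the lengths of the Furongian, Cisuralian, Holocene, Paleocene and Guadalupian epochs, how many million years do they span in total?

Each duration: Furongian = 11.6; Cisuralian = 25.89; Holocene = 0.0117; Paleocene = 10; Guadalupian = 13.5.
Sum: 11.6 + 25.89 + 0.0117 + 10 + 13.5 = 61.0017 Myr.

61.0017 million years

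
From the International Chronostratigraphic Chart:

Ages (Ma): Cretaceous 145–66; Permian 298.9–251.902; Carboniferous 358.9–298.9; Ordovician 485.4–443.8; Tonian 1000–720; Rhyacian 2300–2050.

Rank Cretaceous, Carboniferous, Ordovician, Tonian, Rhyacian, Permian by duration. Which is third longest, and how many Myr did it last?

Cretaceous, 79 million years

Start − end for each: Cretaceous 145 − 66 = 79; Carboniferous 358.9 − 298.9 = 60; Ordovician 485.4 − 443.8 = 41.6; Tonian 1000 − 720 = 280; Rhyacian 2300 − 2050 = 250; Permian 298.9 − 251.902 = 46.998.
Ranking these from longest: Tonian > Rhyacian > Cretaceous > Carboniferous > Permian > Ordovician.
Position 3 in that ranking is Cretaceous, which lasted 79 Myr.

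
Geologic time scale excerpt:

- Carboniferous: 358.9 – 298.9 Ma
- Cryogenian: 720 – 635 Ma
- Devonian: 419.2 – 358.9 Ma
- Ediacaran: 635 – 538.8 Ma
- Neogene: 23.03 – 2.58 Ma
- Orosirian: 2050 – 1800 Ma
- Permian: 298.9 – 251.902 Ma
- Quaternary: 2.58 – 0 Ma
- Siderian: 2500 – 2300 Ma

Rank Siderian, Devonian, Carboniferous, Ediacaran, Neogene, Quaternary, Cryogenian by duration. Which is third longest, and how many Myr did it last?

Start − end for each: Siderian 2500 − 2300 = 200; Devonian 419.2 − 358.9 = 60.3; Carboniferous 358.9 − 298.9 = 60; Ediacaran 635 − 538.8 = 96.2; Neogene 23.03 − 2.58 = 20.45; Quaternary 2.58 − 0 = 2.58; Cryogenian 720 − 635 = 85.
Ranking these from longest: Siderian > Ediacaran > Cryogenian > Devonian > Carboniferous > Neogene > Quaternary.
Position 3 in that ranking is Cryogenian, which lasted 85 Myr.

Cryogenian, 85 million years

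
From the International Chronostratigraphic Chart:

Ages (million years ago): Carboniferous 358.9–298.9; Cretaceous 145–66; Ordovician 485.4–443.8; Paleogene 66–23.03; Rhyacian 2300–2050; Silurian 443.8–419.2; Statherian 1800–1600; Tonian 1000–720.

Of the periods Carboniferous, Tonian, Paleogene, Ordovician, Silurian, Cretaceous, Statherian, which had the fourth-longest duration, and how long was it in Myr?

Durations: Carboniferous 60; Tonian 280; Paleogene 42.97; Ordovician 41.6; Silurian 24.6; Cretaceous 79; Statherian 200 Myr.
Sorted longest-first: Tonian (280), Statherian (200), Cretaceous (79), Carboniferous (60), Paleogene (42.97), Ordovician (41.6), Silurian (24.6).
The fourth longest is Carboniferous at 60 Myr.

Carboniferous, 60 million years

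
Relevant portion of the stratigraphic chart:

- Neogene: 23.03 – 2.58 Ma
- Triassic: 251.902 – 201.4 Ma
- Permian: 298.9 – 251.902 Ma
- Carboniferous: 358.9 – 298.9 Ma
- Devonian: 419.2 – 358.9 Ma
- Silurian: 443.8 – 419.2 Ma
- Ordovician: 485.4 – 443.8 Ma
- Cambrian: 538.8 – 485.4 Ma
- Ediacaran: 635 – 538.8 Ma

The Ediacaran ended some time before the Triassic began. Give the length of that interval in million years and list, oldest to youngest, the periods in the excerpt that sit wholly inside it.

The Ediacaran closes at 538.8 Ma and the Triassic opens at 251.902 Ma, so the interval is 538.8 − 251.902 = 286.898 Myr.
A period fits inside if it starts at or after 538.8 Ma and ends at or before 251.902 Ma; oldest first that gives Cambrian, Ordovician, Silurian, Devonian, Carboniferous, Permian.

286.898 million years; Cambrian, Ordovician, Silurian, Devonian, Carboniferous, Permian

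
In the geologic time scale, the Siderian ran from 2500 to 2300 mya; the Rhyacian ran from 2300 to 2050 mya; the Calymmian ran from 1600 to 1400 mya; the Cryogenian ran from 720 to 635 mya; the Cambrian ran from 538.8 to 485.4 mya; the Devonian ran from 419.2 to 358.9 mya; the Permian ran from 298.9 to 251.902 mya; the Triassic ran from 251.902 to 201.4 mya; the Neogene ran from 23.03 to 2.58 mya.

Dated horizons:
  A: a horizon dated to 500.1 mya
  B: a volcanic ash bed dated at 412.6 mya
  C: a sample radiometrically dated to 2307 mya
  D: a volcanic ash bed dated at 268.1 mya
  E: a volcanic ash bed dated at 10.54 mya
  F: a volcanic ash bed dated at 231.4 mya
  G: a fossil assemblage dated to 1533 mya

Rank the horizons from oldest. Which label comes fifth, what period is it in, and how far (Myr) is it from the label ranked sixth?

Larger Ma means older, so oldest first: C 2307 > G 1533 > A 500.1 > B 412.6 > D 268.1 > F 231.4 > E 10.54.
Counting 5 along gives D (268.1 Ma); the excerpt puts that inside the Permian, 298.9–251.902 Ma.
Next in line is F (231.4 Ma), and 268.1 − 231.4 = 36.7 Myr.

D, in the Permian; 36.7 million years to F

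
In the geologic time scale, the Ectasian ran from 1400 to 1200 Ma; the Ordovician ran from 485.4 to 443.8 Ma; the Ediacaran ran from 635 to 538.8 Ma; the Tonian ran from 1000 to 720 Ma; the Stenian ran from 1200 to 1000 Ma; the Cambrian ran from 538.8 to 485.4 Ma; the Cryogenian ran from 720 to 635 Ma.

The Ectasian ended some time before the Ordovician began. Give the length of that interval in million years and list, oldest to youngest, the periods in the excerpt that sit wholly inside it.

714.6 million years; Stenian, Tonian, Cryogenian, Ediacaran, Cambrian

The Ectasian closes at 1200 Ma and the Ordovician opens at 485.4 Ma, so the interval is 1200 − 485.4 = 714.6 Myr.
A period fits inside if it starts at or after 1200 Ma and ends at or before 485.4 Ma; oldest first that gives Stenian, Tonian, Cryogenian, Ediacaran, Cambrian.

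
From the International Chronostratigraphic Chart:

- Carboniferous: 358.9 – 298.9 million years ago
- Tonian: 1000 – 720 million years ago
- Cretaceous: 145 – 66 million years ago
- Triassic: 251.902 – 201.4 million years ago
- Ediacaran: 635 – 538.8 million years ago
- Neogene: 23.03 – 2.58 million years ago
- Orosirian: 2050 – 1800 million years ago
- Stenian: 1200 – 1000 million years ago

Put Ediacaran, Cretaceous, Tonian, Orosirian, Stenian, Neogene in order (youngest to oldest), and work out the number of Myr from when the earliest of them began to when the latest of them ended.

Start ages (Ma): Orosirian 2050, Stenian 1200, Tonian 1000, Ediacaran 635, Cretaceous 145, Neogene 23.03.
Ordered youngest to oldest: Neogene, Cretaceous, Ediacaran, Tonian, Stenian, Orosirian.
Span = 2050 − 2.58 = 2047.42 Myr.

Neogene → Cretaceous → Ediacaran → Tonian → Stenian → Orosirian; total span 2047.42 Myr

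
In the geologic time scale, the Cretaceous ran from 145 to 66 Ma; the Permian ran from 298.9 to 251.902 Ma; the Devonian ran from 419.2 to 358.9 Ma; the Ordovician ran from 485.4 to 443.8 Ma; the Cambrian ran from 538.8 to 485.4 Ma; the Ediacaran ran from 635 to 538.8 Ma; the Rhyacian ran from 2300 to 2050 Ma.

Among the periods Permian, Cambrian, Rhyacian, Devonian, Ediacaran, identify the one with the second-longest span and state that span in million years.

Ediacaran, 96.2 million years

Durations: Permian 46.998; Cambrian 53.4; Rhyacian 250; Devonian 60.3; Ediacaran 96.2 Myr.
Sorted longest-first: Rhyacian (250), Ediacaran (96.2), Devonian (60.3), Cambrian (53.4), Permian (46.998).
The second longest is Ediacaran at 96.2 Myr.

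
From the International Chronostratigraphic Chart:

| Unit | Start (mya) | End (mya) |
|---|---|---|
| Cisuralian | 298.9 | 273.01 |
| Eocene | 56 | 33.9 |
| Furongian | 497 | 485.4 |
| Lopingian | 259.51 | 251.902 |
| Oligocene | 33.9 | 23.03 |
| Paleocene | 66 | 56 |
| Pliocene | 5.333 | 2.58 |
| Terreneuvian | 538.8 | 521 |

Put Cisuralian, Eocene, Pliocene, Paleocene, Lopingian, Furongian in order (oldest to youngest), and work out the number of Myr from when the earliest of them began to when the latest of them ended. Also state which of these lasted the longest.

Start ages (Ma): Furongian 497, Cisuralian 298.9, Lopingian 259.51, Paleocene 66, Eocene 56, Pliocene 5.333.
Ordered oldest to youngest: Furongian, Cisuralian, Lopingian, Paleocene, Eocene, Pliocene.
Span = 497 − 2.58 = 494.42 Myr.
Durations: Paleocene 10, Furongian 11.6, Eocene 22.1, Lopingian 7.608, Pliocene 2.753, Cisuralian 25.89 → longest is Cisuralian (25.89 Myr).

Furongian → Cisuralian → Lopingian → Paleocene → Eocene → Pliocene; total span 494.42 Myr; longest is Cisuralian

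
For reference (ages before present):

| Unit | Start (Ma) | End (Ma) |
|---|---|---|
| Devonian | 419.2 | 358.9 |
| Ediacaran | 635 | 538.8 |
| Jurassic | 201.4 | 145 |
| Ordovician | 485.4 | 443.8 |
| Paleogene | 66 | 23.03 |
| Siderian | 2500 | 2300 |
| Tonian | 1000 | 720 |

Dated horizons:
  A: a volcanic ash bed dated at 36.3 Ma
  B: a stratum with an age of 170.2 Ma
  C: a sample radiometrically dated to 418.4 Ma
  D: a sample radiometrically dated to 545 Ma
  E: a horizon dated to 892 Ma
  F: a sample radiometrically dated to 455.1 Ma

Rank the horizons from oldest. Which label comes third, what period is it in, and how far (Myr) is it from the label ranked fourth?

Larger Ma means older, so oldest first: E 892 > D 545 > F 455.1 > C 418.4 > B 170.2 > A 36.3.
Counting 3 along gives F (455.1 Ma); the excerpt puts that inside the Ordovician, 485.4–443.8 Ma.
Next in line is C (418.4 Ma), and 455.1 − 418.4 = 36.7 Myr.

F, in the Ordovician; 36.7 million years to C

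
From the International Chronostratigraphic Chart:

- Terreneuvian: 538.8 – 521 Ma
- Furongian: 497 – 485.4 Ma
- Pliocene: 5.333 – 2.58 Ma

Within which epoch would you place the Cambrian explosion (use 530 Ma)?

530 Ma lies between 538.8 and 521 Ma, so it falls in the Terreneuvian.

Terreneuvian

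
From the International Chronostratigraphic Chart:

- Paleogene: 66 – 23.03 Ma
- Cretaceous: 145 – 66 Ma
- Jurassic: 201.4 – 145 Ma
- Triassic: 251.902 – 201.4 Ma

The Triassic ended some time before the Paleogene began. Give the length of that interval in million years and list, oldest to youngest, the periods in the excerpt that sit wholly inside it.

135.4 million years; Jurassic, Cretaceous

The Triassic closes at 201.4 Ma and the Paleogene opens at 66 Ma, so the interval is 201.4 − 66 = 135.4 Myr.
A period fits inside if it starts at or after 201.4 Ma and ends at or before 66 Ma; oldest first that gives Jurassic, Cretaceous.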